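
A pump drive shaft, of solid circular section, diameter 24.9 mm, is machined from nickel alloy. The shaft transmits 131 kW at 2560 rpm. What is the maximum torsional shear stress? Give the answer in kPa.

161000 kPa

ω = 2π·2560/60 = 268.1 rad/s, so T = P/ω = 131×10³ / 268.1 = 488.7 N·m.
J = πd⁴/32 = π(0.0249)⁴/32 = 3.774×10^-8 m⁴.
τ_max = T·r/J = 488.7 × 0.0124 / 3.774×10^-8 = 1.612×10^8 Pa.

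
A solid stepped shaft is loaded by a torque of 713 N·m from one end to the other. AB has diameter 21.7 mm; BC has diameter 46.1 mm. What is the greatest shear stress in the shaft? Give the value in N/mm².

355 N/mm²

Under the same torque, τ_max = 16T/(πd³) is largest where d is smallest — segment AB (d = 21.7 mm).
τ_max = 16·713.0/(π·(0.0217)³) = 3.554×10^8 Pa.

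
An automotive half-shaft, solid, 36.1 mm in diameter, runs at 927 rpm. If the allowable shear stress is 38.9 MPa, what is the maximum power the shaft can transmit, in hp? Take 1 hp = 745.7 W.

J = πd⁴/32 = π(0.0361)⁴/32 = 1.667×10^-7 m⁴.
T_max = τ_allow·J/r = 3.89×10^7 × 1.667×10^-7 / 0.0181 = 359.3 N·m.
ω = 2π·927/60 = 97.08 rad/s, so P_max = T_max·ω = 3.488×10^4 W.

46.8 hp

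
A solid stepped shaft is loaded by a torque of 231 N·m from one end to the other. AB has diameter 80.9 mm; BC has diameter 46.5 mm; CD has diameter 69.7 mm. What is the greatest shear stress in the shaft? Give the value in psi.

Under the same torque, τ_max = 16T/(πd³) is largest where d is smallest — segment BC (d = 46.5 mm).
τ_max = 16·231.0/(π·(0.0465)³) = 1.170×10^7 Pa.

1700 psi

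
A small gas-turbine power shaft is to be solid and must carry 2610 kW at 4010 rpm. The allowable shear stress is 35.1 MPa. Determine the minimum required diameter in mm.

96.6 mm

ω = 2π·4010/60 = 419.9 rad/s, so T = P/ω = 2610×10³ / 419.9 = 6215 N·m.
For a solid shaft τ_max = 16T/(πd³), so d = (16T/(π τ_allow))^(1/3) = (16·6215/(π·3.51×10^7))^(1/3) = 0.09661 m.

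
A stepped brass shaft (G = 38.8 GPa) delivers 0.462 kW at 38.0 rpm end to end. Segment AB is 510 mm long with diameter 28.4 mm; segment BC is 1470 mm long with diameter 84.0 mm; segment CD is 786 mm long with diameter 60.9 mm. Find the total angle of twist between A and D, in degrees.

1.52°

ω = 2π·38.0/60 = 3.979 rad/s, so T = P/ω = 0.462×10³ / 3.979 = 116.1 N·m.
J_AB = π(0.0284)⁴/32 = 6.39×10^-8 m⁴; J_BC = π(0.0840)⁴/32 = 4.89×10^-6 m⁴; J_CD = π(0.0609)⁴/32 = 1.35×10^-6 m⁴.
θ = (T/G)·Σ L_i/J_i = (116.1/38.8×10⁹)·(0.510/6.39×10^-8 + 1.47/4.89×10^-6 + 0.786/1.35×10^-6) = 0.02654 rad.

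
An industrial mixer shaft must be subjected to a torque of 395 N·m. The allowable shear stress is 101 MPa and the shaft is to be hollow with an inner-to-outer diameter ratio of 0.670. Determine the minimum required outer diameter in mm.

For a hollow shaft with d_i/d_o = 0.670: τ_max = 16T/(π d_o³ (1−k⁴)), so d_o = [16T/(π τ_allow (1−k⁴))]^(1/3) = [16·395.0/(π·1.01×10^8·0.7985)]^(1/3) = 0.02922 m.

29.2 mm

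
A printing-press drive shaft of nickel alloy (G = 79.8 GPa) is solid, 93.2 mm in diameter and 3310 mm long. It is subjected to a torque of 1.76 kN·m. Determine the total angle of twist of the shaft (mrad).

J = πd⁴/32 = π(0.0932)⁴/32 = 7.407×10^-6 m⁴.
θ = T·L/(G·J) = 1760 × 3.31 / (79.8×10⁹ × 7.407×10^-6) = 9.855×10^-3 rad.

9.86 mrad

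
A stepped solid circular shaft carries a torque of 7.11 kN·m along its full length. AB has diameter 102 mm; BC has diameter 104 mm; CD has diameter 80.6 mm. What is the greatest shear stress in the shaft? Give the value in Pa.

6.92e7 Pa

Under the same torque, τ_max = 16T/(πd³) is largest where d is smallest — segment CD (d = 80.6 mm).
τ_max = 16·7110/(π·(0.0806)³) = 6.916×10^7 Pa.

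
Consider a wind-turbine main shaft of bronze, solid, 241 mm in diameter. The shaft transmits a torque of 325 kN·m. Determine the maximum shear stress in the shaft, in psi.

J = πd⁴/32 = π(0.241)⁴/32 = 3.312×10^-4 m⁴.
τ_max = T·r/J = 325000 × 0.120 / 3.312×10^-4 = 1.183×10^8 Pa.

17200 psi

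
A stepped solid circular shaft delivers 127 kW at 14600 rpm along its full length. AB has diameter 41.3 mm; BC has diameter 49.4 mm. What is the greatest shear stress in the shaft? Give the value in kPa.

6010 kPa

ω = 2π·14600/60 = 1529 rad/s, so T = P/ω = 127×10³ / 1529 = 83.07 N·m.
Under the same torque, τ_max = 16T/(πd³) is largest where d is smallest — segment AB (d = 41.3 mm).
τ_max = 16·83.07/(π·(0.0413)³) = 6.005×10^6 Pa.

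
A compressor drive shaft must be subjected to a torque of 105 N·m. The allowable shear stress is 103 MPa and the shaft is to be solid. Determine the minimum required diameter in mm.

For a solid shaft τ_max = 16T/(πd³), so d = (16T/(π τ_allow))^(1/3) = (16·105.0/(π·1.03×10^8))^(1/3) = 0.01732 m.

17.3 mm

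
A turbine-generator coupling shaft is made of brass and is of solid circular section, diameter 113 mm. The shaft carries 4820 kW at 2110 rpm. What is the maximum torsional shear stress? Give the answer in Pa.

7.70e7 Pa

ω = 2π·2110/60 = 221.0 rad/s, so T = P/ω = 4820×10³ / 221.0 = 21810 N·m.
J = πd⁴/32 = π(0.113)⁴/32 = 1.601×10^-5 m⁴.
τ_max = T·r/J = 21810 × 0.0565 / 1.601×10^-5 = 7.700×10^7 Pa.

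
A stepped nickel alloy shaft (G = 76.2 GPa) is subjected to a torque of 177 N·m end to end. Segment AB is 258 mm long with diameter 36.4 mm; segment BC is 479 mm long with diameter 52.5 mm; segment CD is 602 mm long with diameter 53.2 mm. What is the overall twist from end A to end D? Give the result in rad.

J_AB = π(0.0364)⁴/32 = 1.72×10^-7 m⁴; J_BC = π(0.0525)⁴/32 = 7.46×10^-7 m⁴; J_CD = π(0.0532)⁴/32 = 7.86×10^-7 m⁴.
θ = (T/G)·Σ L_i/J_i = (177.0/76.2×10⁹)·(0.258/1.72×10^-7 + 0.479/7.46×10^-7 + 0.602/7.86×10^-7) = 6.747×10^-3 rad.

0.00675 rad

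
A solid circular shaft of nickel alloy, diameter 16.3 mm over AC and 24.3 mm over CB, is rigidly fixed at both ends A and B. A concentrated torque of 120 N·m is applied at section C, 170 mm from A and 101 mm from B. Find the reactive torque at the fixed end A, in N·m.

Compatibility: T_A·a/J_AC = T_B·b/J_CB with T_A + T_B = T₀.
J_AC = 6.93×10^-9 m⁴, J_CB = 3.42×10^-8 m⁴, so T_A = T₀·(J_AC/a)/((J_AC/a)+(J_CB/b)) = 12.88 N·m, T_B = 107.1 N·m.

12.9 N·m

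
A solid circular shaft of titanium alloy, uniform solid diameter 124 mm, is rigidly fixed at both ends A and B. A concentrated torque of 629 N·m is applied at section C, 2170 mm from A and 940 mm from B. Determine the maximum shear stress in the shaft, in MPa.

With uniform GJ and both ends fixed, compatibility θ_AC = θ_CB gives T_A·a = T_B·b, together with T_A + T_B = T₀.
T_A = T₀·b/(a+b) = 629.0·940/3110 = 190.1 N·m; T_B = 438.9 N·m.
τ in each portion: τ_AC = 5.08×10^5 Pa, τ_CB = 1.17×10^6 Pa; maximum is in CB.
τ_max = T_CB·r/J = 438.9·0.0620/2.32×10^-5 = 1.172×10^6 Pa.

1.17 MPa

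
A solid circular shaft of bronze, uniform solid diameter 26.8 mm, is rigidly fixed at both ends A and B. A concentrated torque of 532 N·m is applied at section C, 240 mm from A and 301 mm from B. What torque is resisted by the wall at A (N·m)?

With uniform GJ and both ends fixed, compatibility θ_AC = θ_CB gives T_A·a = T_B·b, together with T_A + T_B = T₀.
T_A = T₀·b/(a+b) = 532.0·301/541.0 = 296.0 N·m; T_B = 236.0 N·m.

296 N·m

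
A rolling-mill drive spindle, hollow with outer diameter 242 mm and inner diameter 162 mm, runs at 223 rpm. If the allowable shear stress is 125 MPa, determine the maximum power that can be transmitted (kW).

6490 kW

J = π(d_o⁴ − d_i⁴)/32 = π(0.242⁴ − 0.162⁴)/32 = 2.691×10^-4 m⁴.
T_max = τ_allow·J/r = 1.25×10^8 × 2.691×10^-4 / 0.121 = 278000 N·m.
ω = 2π·223/60 = 23.35 rad/s, so P_max = T_max·ω = 6.492×10^6 W.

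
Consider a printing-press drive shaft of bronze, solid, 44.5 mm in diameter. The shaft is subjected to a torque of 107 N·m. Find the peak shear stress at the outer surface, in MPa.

J = πd⁴/32 = π(0.0445)⁴/32 = 3.850×10^-7 m⁴.
τ_max = T·r/J = 107.0 × 0.0222 / 3.850×10^-7 = 6.184×10^6 Pa.

6.18 MPa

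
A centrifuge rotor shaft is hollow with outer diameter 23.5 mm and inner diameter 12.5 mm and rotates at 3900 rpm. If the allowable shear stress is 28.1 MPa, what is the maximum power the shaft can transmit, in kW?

26.9 kW

J = π(d_o⁴ − d_i⁴)/32 = π(0.0235⁴ − 0.0125⁴)/32 = 2.754×10^-8 m⁴.
T_max = τ_allow·J/r = 2.81×10^7 × 2.754×10^-8 / 0.0118 = 65.87 N·m.
ω = 2π·3900/60 = 408.4 rad/s, so P_max = T_max·ω = 2.690×10^4 W.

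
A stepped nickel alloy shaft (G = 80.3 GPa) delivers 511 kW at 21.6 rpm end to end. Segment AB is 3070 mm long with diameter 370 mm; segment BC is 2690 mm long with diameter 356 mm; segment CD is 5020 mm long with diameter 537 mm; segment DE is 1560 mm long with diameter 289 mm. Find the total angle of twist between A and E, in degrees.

ω = 2π·21.6/60 = 2.262 rad/s, so T = P/ω = 511×10³ / 2.262 = 225900 N·m.
J_AB = π(0.370)⁴/32 = 1.84×10^-3 m⁴; J_BC = π(0.356)⁴/32 = 1.58×10^-3 m⁴; J_CD = π(0.537)⁴/32 = 8.16×10^-3 m⁴; J_DE = π(0.289)⁴/32 = 6.85×10^-4 m⁴.
θ = (T/G)·Σ L_i/J_i = (225900/80.3×10⁹)·(3.07/1.84×10^-3 + 2.69/1.58×10^-3 + 5.02/8.16×10^-3 + 1.56/6.85×10^-4) = 0.01763 rad.

1.01°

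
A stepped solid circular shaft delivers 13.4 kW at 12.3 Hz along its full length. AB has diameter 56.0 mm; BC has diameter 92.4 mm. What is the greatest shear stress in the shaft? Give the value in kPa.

ω = 2π·12.3 = 77.28 rad/s, so T = P/ω = 13.4×10³ / 77.28 = 173.4 N·m.
Under the same torque, τ_max = 16T/(πd³) is largest where d is smallest — segment AB (d = 56.0 mm).
τ_max = 16·173.4/(π·(0.0560)³) = 5.028×10^6 Pa.

5030 kPa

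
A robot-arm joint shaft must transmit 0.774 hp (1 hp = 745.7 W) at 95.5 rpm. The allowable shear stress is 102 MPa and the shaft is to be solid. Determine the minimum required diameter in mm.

14.2 mm

ω = 2π·95.5/60 = 10.00 rad/s, so T = P/ω = 0.774×745.7 / 10.00 = 57.71 N·m.
For a solid shaft τ_max = 16T/(πd³), so d = (16T/(π τ_allow))^(1/3) = (16·57.71/(π·1.02×10^8))^(1/3) = 0.01423 m.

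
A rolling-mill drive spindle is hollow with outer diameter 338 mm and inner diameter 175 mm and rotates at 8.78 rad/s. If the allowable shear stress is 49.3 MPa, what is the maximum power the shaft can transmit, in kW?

J = π(d_o⁴ − d_i⁴)/32 = π(0.338⁴ − 0.175⁴)/32 = 1.189×10^-3 m⁴.
T_max = τ_allow·J/r = 4.93×10^7 × 1.189×10^-3 / 0.169 = 346900 N·m.
ω = 8.78 rad/s, so P_max = T_max·ω = 3.046×10^6 W.

3050 kW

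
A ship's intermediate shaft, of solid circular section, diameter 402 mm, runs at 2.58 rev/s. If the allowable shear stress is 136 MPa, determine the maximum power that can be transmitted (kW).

28100 kW

J = πd⁴/32 = π(0.402)⁴/32 = 2.564×10^-3 m⁴.
T_max = τ_allow·J/r = 1.36×10^8 × 2.564×10^-3 / 0.201 = 1.735e6 N·m.
ω = 2π·2.58 = 16.21 rad/s, so P_max = T_max·ω = 2.812×10^7 W.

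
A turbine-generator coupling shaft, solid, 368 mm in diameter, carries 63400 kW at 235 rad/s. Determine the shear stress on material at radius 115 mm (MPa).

ω = 235 rad/s, so T = P/ω = 63400×10³ / 235.0 = 269800 N·m.
J = πd⁴/32 = π(0.368)⁴/32 = 1.800×10^-3 m⁴.
Shear stress varies linearly with radius: τ = T·r/J = 269800 × 0.115 / 1.800×10^-3 = 1.723×10^7 Pa.

17.2 MPa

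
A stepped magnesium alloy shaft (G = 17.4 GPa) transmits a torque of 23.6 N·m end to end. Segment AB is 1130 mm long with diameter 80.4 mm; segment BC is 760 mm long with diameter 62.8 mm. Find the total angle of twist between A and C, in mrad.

J_AB = π(0.0804)⁴/32 = 4.10×10^-6 m⁴; J_BC = π(0.0628)⁴/32 = 1.53×10^-6 m⁴.
θ = (T/G)·Σ L_i/J_i = (23.60/17.4×10⁹)·(1.13/4.10×10^-6 + 0.760/1.53×10^-6) = 1.049×10^-3 rad.

1.05 mrad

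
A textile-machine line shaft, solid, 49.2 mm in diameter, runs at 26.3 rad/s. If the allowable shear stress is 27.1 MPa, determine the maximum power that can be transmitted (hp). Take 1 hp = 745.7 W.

22.4 hp

J = πd⁴/32 = π(0.0492)⁴/32 = 5.753×10^-7 m⁴.
T_max = τ_allow·J/r = 2.71×10^7 × 5.753×10^-7 / 0.0246 = 633.7 N·m.
ω = 26.3 rad/s, so P_max = T_max·ω = 1.667×10^4 W.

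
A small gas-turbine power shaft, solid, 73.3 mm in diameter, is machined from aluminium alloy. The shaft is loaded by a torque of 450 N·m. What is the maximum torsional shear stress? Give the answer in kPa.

J = πd⁴/32 = π(0.0733)⁴/32 = 2.834×10^-6 m⁴.
τ_max = T·r/J = 450.0 × 0.0367 / 2.834×10^-6 = 5.819×10^6 Pa.

5820 kPa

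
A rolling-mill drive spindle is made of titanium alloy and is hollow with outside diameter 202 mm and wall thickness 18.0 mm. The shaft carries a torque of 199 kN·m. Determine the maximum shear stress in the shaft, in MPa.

J = π(d_o⁴ − d_i⁴)/32 = π(0.202⁴ − 0.166⁴)/32 = 8.891×10^-5 m⁴.
τ_max = T·r/J = 199000 × 0.101 / 8.891×10^-5 = 2.261×10^8 Pa.

226 MPa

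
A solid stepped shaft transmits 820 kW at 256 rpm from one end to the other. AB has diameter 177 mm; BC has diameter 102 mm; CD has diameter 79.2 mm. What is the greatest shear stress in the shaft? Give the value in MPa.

ω = 2π·256/60 = 26.81 rad/s, so T = P/ω = 820×10³ / 26.81 = 30590 N·m.
Under the same torque, τ_max = 16T/(πd³) is largest where d is smallest — segment CD (d = 79.2 mm).
τ_max = 16·30590/(π·(0.0792)³) = 3.136×10^8 Pa.

314 MPa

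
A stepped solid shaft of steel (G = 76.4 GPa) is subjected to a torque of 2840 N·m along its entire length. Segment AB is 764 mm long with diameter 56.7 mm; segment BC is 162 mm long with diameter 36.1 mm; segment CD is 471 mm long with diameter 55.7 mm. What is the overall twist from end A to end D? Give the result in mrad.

82.6 mrad

J_AB = π(0.0567)⁴/32 = 1.01×10^-6 m⁴; J_BC = π(0.0361)⁴/32 = 1.67×10^-7 m⁴; J_CD = π(0.0557)⁴/32 = 9.45×10^-7 m⁴.
θ = (T/G)·Σ L_i/J_i = (2840/76.4×10⁹)·(0.764/1.01×10^-6 + 0.162/1.67×10^-7 + 0.471/9.45×10^-7) = 0.08263 rad.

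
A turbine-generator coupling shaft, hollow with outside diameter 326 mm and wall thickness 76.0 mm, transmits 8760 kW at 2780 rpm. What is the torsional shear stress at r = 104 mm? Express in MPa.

ω = 2π·2780/60 = 291.1 rad/s, so T = P/ω = 8760×10³ / 291.1 = 30090 N·m.
J = π(d_o⁴ − d_i⁴)/32 = π(0.326⁴ − 0.174⁴)/32 = 1.019×10^-3 m⁴.
Shear stress varies linearly with radius: τ = T·r/J = 30090 × 0.104 / 1.019×10^-3 = 3.072×10^6 Pa.

3.07 MPa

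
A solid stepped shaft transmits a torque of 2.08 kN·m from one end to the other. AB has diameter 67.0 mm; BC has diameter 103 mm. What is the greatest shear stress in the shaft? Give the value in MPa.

Under the same torque, τ_max = 16T/(πd³) is largest where d is smallest — segment AB (d = 67.0 mm).
τ_max = 16·2080/(π·(0.0670)³) = 3.522×10^7 Pa.

35.2 MPa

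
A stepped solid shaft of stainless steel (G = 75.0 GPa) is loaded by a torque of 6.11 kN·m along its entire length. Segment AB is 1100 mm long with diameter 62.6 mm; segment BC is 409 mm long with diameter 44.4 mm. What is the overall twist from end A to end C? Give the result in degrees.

8.41°

J_AB = π(0.0626)⁴/32 = 1.51×10^-6 m⁴; J_BC = π(0.0444)⁴/32 = 3.82×10^-7 m⁴.
θ = (T/G)·Σ L_i/J_i = (6110/75.0×10⁹)·(1.10/1.51×10^-6 + 0.409/3.82×10^-7) = 0.1468 rad.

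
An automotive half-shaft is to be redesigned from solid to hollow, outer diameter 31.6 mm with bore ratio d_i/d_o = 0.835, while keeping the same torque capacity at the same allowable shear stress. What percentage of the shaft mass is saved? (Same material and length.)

Equal τ_max and T ⇒ the solid shaft needs d_s³ = d_o³(1−k⁴), so d_s = 31.6·(1−0.835⁴)^(1/3) = 25.31 mm.
Area ratio A_h/A_s = d_o²(1−k²)/d_s² = (1−k²)/(1−k⁴)^(2/3) = 0.4719.
Mass saving = 1 − 0.4719 = 52.8 %.

52.8 %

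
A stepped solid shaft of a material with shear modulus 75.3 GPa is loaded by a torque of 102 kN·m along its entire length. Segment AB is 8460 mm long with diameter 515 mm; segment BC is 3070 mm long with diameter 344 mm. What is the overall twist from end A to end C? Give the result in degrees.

0.268°

J_AB = π(0.515)⁴/32 = 6.91×10^-3 m⁴; J_BC = π(0.344)⁴/32 = 1.37×10^-3 m⁴.
θ = (T/G)·Σ L_i/J_i = (102000/75.3×10⁹)·(8.46/6.91×10^-3 + 3.07/1.37×10^-3) = 4.684×10^-3 rad.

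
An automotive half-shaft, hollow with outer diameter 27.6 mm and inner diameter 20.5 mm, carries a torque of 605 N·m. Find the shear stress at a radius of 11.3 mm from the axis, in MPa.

J = π(d_o⁴ − d_i⁴)/32 = π(0.0276⁴ − 0.0205⁴)/32 = 3.963×10^-8 m⁴.
Shear stress varies linearly with radius: τ = T·r/J = 605.0 × 0.0113 / 3.963×10^-8 = 1.725×10^8 Pa.

173 MPa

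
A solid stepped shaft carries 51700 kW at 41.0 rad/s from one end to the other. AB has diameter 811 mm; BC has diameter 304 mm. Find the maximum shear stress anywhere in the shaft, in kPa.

ω = 41.0 rad/s, so T = P/ω = 51700×10³ / 41.00 = 1.261e6 N·m.
Under the same torque, τ_max = 16T/(πd³) is largest where d is smallest — segment BC (d = 304 mm).
τ_max = 16·1.261e6/(π·(0.304)³) = 2.286×10^8 Pa.

229000 kPa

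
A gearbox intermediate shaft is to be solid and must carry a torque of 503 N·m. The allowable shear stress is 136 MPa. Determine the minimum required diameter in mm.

For a solid shaft τ_max = 16T/(πd³), so d = (16T/(π τ_allow))^(1/3) = (16·503.0/(π·1.36×10^8))^(1/3) = 0.02661 m.

26.6 mm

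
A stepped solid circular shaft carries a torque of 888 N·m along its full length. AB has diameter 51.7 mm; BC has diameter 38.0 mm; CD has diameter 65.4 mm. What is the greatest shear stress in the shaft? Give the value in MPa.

82.4 MPa

Under the same torque, τ_max = 16T/(πd³) is largest where d is smallest — segment BC (d = 38.0 mm).
τ_max = 16·888.0/(π·(0.0380)³) = 8.242×10^7 Pa.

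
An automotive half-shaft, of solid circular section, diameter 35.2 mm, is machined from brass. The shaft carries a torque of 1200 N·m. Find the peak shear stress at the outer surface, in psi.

J = πd⁴/32 = π(0.0352)⁴/32 = 1.507×10^-7 m⁴.
τ_max = T·r/J = 1200 × 0.0176 / 1.507×10^-7 = 1.401×10^8 Pa.

20300 psi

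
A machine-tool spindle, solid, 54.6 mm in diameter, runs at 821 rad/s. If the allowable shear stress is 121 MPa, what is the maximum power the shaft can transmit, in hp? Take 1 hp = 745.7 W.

4260 hp

J = πd⁴/32 = π(0.0546)⁴/32 = 8.725×10^-7 m⁴.
T_max = τ_allow·J/r = 1.21×10^8 × 8.725×10^-7 / 0.0273 = 3867 N·m.
ω = 821 rad/s, so P_max = T_max·ω = 3.175×10^6 W.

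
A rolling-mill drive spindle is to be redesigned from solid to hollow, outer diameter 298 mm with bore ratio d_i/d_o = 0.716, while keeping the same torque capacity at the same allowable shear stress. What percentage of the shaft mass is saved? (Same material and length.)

Equal τ_max and T ⇒ the solid shaft needs d_s³ = d_o³(1−k⁴), so d_s = 298·(1−0.716⁴)^(1/3) = 269.2 mm.
Area ratio A_h/A_s = d_o²(1−k²)/d_s² = (1−k²)/(1−k⁴)^(2/3) = 0.5972.
Mass saving = 1 − 0.5972 = 40.3 %.

40.3 %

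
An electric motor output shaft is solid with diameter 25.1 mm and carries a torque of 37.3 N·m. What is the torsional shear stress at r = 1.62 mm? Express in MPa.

1.55 MPa

J = πd⁴/32 = π(0.0251)⁴/32 = 3.897×10^-8 m⁴.
Shear stress varies linearly with radius: τ = T·r/J = 37.30 × 0.00162 / 3.897×10^-8 = 1.551×10^6 Pa.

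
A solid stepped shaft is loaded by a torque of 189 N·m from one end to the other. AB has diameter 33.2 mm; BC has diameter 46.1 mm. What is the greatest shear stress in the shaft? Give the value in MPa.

Under the same torque, τ_max = 16T/(πd³) is largest where d is smallest — segment AB (d = 33.2 mm).
τ_max = 16·189.0/(π·(0.0332)³) = 2.630×10^7 Pa.

26.3 MPa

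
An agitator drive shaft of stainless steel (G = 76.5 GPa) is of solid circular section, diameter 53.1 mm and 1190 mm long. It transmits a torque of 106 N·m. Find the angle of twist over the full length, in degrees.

0.121°

J = πd⁴/32 = π(0.0531)⁴/32 = 7.805×10^-7 m⁴.
θ = T·L/(G·J) = 106.0 × 1.19 / (76.5×10⁹ × 7.805×10^-7) = 2.113×10^-3 rad.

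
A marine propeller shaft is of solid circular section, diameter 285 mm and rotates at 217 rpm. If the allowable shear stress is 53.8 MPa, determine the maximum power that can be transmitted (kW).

J = πd⁴/32 = π(0.285)⁴/32 = 6.477×10^-4 m⁴.
T_max = τ_allow·J/r = 5.38×10^7 × 6.477×10^-4 / 0.142 = 244500 N·m.
ω = 2π·217/60 = 22.72 rad/s, so P_max = T_max·ω = 5.557×10^6 W.

5560 kW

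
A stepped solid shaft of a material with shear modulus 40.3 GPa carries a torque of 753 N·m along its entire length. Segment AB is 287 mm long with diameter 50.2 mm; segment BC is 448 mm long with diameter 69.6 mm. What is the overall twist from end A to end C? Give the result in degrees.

0.701°

J_AB = π(0.0502)⁴/32 = 6.23×10^-7 m⁴; J_BC = π(0.0696)⁴/32 = 2.30×10^-6 m⁴.
θ = (T/G)·Σ L_i/J_i = (753.0/40.3×10⁹)·(0.287/6.23×10^-7 + 0.448/2.30×10^-6) = 0.01223 rad.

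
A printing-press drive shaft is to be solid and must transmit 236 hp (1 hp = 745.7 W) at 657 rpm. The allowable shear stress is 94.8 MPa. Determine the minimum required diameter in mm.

ω = 2π·657/60 = 68.80 rad/s, so T = P/ω = 236×745.7 / 68.80 = 2558 N·m.
For a solid shaft τ_max = 16T/(πd³), so d = (16T/(π τ_allow))^(1/3) = (16·2558/(π·9.48×10^7))^(1/3) = 0.05160 m.

51.6 mm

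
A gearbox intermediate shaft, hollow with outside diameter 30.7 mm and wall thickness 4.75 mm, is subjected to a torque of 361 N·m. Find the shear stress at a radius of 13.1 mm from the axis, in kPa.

J = π(d_o⁴ − d_i⁴)/32 = π(0.0307⁴ − 0.0212⁴)/32 = 6.738×10^-8 m⁴.
Shear stress varies linearly with radius: τ = T·r/J = 361.0 × 0.0131 / 6.738×10^-8 = 7.019×10^7 Pa.

70200 kPa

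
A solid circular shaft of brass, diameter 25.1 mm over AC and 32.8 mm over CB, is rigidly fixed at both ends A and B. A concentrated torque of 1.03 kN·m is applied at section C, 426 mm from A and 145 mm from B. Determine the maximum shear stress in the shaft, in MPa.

133 MPa

Compatibility: T_A·a/J_AC = T_B·b/J_CB with T_A + T_B = T₀.
J_AC = 3.90×10^-8 m⁴, J_CB = 1.14×10^-7 m⁴, so T_A = T₀·(J_AC/a)/((J_AC/a)+(J_CB/b)) = 107.7 N·m, T_B = 922.3 N·m.
τ in each portion: τ_AC = 3.47×10^7 Pa, τ_CB = 1.33×10^8 Pa; maximum is in CB.
τ_max = T_CB·r/J = 922.3·0.0164/1.14×10^-7 = 1.331×10^8 Pa.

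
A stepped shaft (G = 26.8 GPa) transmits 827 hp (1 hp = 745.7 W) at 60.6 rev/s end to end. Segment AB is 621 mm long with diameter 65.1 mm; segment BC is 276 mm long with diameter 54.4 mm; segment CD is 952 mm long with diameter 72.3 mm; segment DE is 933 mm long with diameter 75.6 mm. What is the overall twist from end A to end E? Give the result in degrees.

4.57°

ω = 2π·60.6 = 380.8 rad/s, so T = P/ω = 827×745.7 / 380.8 = 1620 N·m.
J_AB = π(0.0651)⁴/32 = 1.76×10^-6 m⁴; J_BC = π(0.0544)⁴/32 = 8.60×10^-7 m⁴; J_CD = π(0.0723)⁴/32 = 2.68×10^-6 m⁴; J_DE = π(0.0756)⁴/32 = 3.21×10^-6 m⁴.
θ = (T/G)·Σ L_i/J_i = (1620/26.8×10⁹)·(0.621/1.76×10^-6 + 0.276/8.60×10^-7 + 0.952/2.68×10^-6 + 0.933/3.21×10^-6) = 0.07971 rad.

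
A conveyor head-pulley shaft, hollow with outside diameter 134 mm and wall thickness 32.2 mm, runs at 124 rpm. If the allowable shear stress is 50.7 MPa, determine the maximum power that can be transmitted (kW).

J = π(d_o⁴ − d_i⁴)/32 = π(0.134⁴ − 0.0696⁴)/32 = 2.935×10^-5 m⁴.
T_max = τ_allow·J/r = 5.07×10^7 × 2.935×10^-5 / 0.0670 = 22210 N·m.
ω = 2π·124/60 = 12.99 rad/s, so P_max = T_max·ω = 2.884×10^5 W.

288 kW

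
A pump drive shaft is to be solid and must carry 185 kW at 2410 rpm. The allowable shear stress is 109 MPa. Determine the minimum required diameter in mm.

32.5 mm

ω = 2π·2410/60 = 252.4 rad/s, so T = P/ω = 185×10³ / 252.4 = 733.0 N·m.
For a solid shaft τ_max = 16T/(πd³), so d = (16T/(π τ_allow))^(1/3) = (16·733.0/(π·1.09×10^8))^(1/3) = 0.03248 m.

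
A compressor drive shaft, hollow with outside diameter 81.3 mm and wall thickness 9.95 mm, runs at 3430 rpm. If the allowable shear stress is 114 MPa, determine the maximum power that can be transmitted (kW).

J = π(d_o⁴ − d_i⁴)/32 = π(0.0813⁴ − 0.0614⁴)/32 = 2.894×10^-6 m⁴.
T_max = τ_allow·J/r = 1.14×10^8 × 2.894×10^-6 / 0.0406 = 8115 N·m.
ω = 2π·3430/60 = 359.2 rad/s, so P_max = T_max·ω = 2.915×10^6 W.

2910 kW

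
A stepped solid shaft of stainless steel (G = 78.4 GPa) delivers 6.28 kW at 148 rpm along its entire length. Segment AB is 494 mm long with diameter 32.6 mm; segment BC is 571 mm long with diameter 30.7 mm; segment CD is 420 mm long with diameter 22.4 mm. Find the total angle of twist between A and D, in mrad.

ω = 2π·148/60 = 15.50 rad/s, so T = P/ω = 6.28×10³ / 15.50 = 405.2 N·m.
J_AB = π(0.0326)⁴/32 = 1.11×10^-7 m⁴; J_BC = π(0.0307)⁴/32 = 8.72×10^-8 m⁴; J_CD = π(0.0224)⁴/32 = 2.47×10^-8 m⁴.
θ = (T/G)·Σ L_i/J_i = (405.2/78.4×10⁹)·(0.494/1.11×10^-7 + 0.571/8.72×10^-8 + 0.420/2.47×10^-8) = 0.1447 rad.

145 mrad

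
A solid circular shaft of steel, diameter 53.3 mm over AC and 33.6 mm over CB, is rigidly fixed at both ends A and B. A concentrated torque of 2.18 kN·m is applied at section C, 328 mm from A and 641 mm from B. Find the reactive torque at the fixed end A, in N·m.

2020 N·m

Compatibility: T_A·a/J_AC = T_B·b/J_CB with T_A + T_B = T₀.
J_AC = 7.92×10^-7 m⁴, J_CB = 1.25×10^-7 m⁴, so T_A = T₀·(J_AC/a)/((J_AC/a)+(J_CB/b)) = 2017 N·m, T_B = 163.0 N·m.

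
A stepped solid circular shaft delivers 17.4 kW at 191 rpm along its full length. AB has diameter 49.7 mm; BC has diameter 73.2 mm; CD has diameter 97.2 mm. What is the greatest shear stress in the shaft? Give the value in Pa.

3.61e7 Pa

ω = 2π·191/60 = 20.00 rad/s, so T = P/ω = 17.4×10³ / 20.00 = 869.9 N·m.
Under the same torque, τ_max = 16T/(πd³) is largest where d is smallest — segment AB (d = 49.7 mm).
τ_max = 16·869.9/(π·(0.0497)³) = 3.609×10^7 Pa.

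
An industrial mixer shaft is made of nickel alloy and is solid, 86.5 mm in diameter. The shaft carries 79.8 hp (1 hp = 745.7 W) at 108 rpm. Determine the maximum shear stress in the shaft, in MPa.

41.4 MPa

ω = 2π·108/60 = 11.31 rad/s, so T = P/ω = 79.8×745.7 / 11.31 = 5262 N·m.
J = πd⁴/32 = π(0.0865)⁴/32 = 5.496×10^-6 m⁴.
τ_max = T·r/J = 5262 × 0.0432 / 5.496×10^-6 = 4.140×10^7 Pa.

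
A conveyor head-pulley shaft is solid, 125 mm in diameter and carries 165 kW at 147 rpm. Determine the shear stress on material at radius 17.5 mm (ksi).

ω = 2π·147/60 = 15.39 rad/s, so T = P/ω = 165×10³ / 15.39 = 10720 N·m.
J = πd⁴/32 = π(0.125)⁴/32 = 2.397×10^-5 m⁴.
Shear stress varies linearly with radius: τ = T·r/J = 10720 × 0.0175 / 2.397×10^-5 = 7.826×10^6 Pa.

1.14 ksi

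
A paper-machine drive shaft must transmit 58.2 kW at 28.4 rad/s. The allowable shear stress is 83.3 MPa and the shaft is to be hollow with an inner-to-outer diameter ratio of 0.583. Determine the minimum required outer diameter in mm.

52.1 mm

ω = 28.4 rad/s, so T = P/ω = 58.2×10³ / 28.40 = 2049 N·m.
For a hollow shaft with d_i/d_o = 0.583: τ_max = 16T/(π d_o³ (1−k⁴)), so d_o = [16T/(π τ_allow (1−k⁴))]^(1/3) = [16·2049/(π·8.33×10^7·0.8845)]^(1/3) = 0.05213 m.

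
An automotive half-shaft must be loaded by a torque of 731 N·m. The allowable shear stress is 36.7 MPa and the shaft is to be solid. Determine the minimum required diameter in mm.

46.6 mm

For a solid shaft τ_max = 16T/(πd³), so d = (16T/(π τ_allow))^(1/3) = (16·731.0/(π·3.67×10^7))^(1/3) = 0.04664 m.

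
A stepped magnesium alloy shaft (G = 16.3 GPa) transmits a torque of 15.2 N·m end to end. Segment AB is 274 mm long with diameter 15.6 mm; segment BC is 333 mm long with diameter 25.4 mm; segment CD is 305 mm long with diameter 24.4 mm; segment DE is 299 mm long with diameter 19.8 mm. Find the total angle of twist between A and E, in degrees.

J_AB = π(0.0156)⁴/32 = 5.81×10^-9 m⁴; J_BC = π(0.0254)⁴/32 = 4.09×10^-8 m⁴; J_CD = π(0.0244)⁴/32 = 3.48×10^-8 m⁴; J_DE = π(0.0198)⁴/32 = 1.51×10^-8 m⁴.
θ = (T/G)·Σ L_i/J_i = (15.20/16.3×10⁹)·(0.274/5.81×10^-9 + 0.333/4.09×10^-8 + 0.305/3.48×10^-8 + 0.299/1.51×10^-8) = 0.07820 rad.

4.48°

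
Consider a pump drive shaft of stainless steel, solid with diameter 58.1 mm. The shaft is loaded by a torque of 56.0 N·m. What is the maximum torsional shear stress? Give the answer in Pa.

J = πd⁴/32 = π(0.0581)⁴/32 = 1.119×10^-6 m⁴.
τ_max = T·r/J = 56.00 × 0.0290 / 1.119×10^-6 = 1.454×10^6 Pa.

1.45e6 Pa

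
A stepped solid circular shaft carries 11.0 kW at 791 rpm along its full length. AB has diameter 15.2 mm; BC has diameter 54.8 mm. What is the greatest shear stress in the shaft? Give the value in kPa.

193000 kPa

ω = 2π·791/60 = 82.83 rad/s, so T = P/ω = 11.0×10³ / 82.83 = 132.8 N·m.
Under the same torque, τ_max = 16T/(πd³) is largest where d is smallest — segment AB (d = 15.2 mm).
τ_max = 16·132.8/(π·(0.0152)³) = 1.926×10^8 Pa.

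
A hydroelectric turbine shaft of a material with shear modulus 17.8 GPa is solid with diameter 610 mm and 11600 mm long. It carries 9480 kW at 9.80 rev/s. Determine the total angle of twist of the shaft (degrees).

ω = 2π·9.80 = 61.58 rad/s, so T = P/ω = 9480×10³ / 61.58 = 154000 N·m.
J = πd⁴/32 = π(0.610)⁴/32 = 0.01359 m⁴.
θ = T·L/(G·J) = 154000 × 11.6 / (17.8×10⁹ × 0.01359) = 7.381×10^-3 rad.

0.423°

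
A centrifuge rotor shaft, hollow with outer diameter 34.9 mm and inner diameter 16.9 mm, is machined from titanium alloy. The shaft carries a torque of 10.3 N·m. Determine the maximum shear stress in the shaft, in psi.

189 psi

J = π(d_o⁴ − d_i⁴)/32 = π(0.0349⁴ − 0.0169⁴)/32 = 1.376×10^-7 m⁴.
τ_max = T·r/J = 10.30 × 0.0175 / 1.376×10^-7 = 1.306×10^6 Pa.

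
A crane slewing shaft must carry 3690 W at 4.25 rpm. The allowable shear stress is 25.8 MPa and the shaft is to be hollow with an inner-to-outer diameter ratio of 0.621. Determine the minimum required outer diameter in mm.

124 mm

ω = 2π·4.25/60 = 0.4451 rad/s, so T = P/ω = 3690 / 0.4451 = 8291 N·m.
For a hollow shaft with d_i/d_o = 0.621: τ_max = 16T/(π d_o³ (1−k⁴)), so d_o = [16T/(π τ_allow (1−k⁴))]^(1/3) = [16·8291/(π·2.58×10^7·0.8513)]^(1/3) = 0.1243 m.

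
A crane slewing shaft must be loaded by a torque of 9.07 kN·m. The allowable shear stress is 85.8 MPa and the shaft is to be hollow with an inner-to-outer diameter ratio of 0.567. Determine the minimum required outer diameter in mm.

For a hollow shaft with d_i/d_o = 0.567: τ_max = 16T/(π d_o³ (1−k⁴)), so d_o = [16T/(π τ_allow (1−k⁴))]^(1/3) = [16·9070/(π·8.58×10^7·0.8966)]^(1/3) = 0.08436 m.

84.4 mm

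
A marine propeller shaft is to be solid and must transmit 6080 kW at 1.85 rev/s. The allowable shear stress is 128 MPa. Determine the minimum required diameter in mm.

ω = 2π·1.85 = 11.62 rad/s, so T = P/ω = 6080×10³ / 11.62 = 523100 N·m.
For a solid shaft τ_max = 16T/(πd³), so d = (16T/(π τ_allow))^(1/3) = (16·523100/(π·1.28×10^8))^(1/3) = 0.2751 m.

275 mm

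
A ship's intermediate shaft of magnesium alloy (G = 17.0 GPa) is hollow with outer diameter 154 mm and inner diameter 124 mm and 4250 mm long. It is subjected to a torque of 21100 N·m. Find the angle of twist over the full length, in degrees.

J = π(d_o⁴ − d_i⁴)/32 = π(0.154⁴ − 0.124⁴)/32 = 3.201×10^-5 m⁴.
θ = T·L/(G·J) = 21100 × 4.25 / (17.0×10⁹ × 3.201×10^-5) = 0.1648 rad.

9.44°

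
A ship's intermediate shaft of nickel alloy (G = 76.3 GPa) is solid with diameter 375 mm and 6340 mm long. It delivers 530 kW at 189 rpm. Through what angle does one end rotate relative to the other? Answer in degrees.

ω = 2π·189/60 = 19.79 rad/s, so T = P/ω = 530×10³ / 19.79 = 26780 N·m.
J = πd⁴/32 = π(0.375)⁴/32 = 1.941×10^-3 m⁴.
θ = T·L/(G·J) = 26780 × 6.34 / (76.3×10⁹ × 1.941×10^-3) = 1.146×10^-3 rad.

0.0657°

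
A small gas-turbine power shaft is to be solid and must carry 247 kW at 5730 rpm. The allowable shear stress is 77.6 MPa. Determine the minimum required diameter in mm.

30.0 mm

ω = 2π·5730/60 = 600.0 rad/s, so T = P/ω = 247×10³ / 600.0 = 411.6 N·m.
For a solid shaft τ_max = 16T/(πd³), so d = (16T/(π τ_allow))^(1/3) = (16·411.6/(π·7.76×10^7))^(1/3) = 0.03001 m.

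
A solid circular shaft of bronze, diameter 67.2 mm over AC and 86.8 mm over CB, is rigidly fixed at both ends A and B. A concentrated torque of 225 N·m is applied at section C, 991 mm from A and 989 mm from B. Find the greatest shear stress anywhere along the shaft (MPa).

Compatibility: T_A·a/J_AC = T_B·b/J_CB with T_A + T_B = T₀.
J_AC = 2.00×10^-6 m⁴, J_CB = 5.57×10^-6 m⁴, so T_A = T₀·(J_AC/a)/((J_AC/a)+(J_CB/b)) = 59.38 N·m, T_B = 165.6 N·m.
τ in each portion: τ_AC = 9.97×10^5 Pa, τ_CB = 1.29×10^6 Pa; maximum is in CB.
τ_max = T_CB·r/J = 165.6·0.0434/5.57×10^-6 = 1.290×10^6 Pa.

1.29 MPa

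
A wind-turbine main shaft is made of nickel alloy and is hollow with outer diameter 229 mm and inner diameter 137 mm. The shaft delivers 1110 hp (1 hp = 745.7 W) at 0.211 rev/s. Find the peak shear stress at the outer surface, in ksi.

ω = 2π·0.211 = 1.326 rad/s, so T = P/ω = 1110×745.7 / 1.326 = 624300 N·m.
J = π(d_o⁴ − d_i⁴)/32 = π(0.229⁴ − 0.137⁴)/32 = 2.354×10^-4 m⁴.
τ_max = T·r/J = 624300 × 0.115 / 2.354×10^-4 = 3.037×10^8 Pa.

44.0 ksi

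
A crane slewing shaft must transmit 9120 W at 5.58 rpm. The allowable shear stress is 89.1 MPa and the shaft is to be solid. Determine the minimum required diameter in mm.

96.3 mm

ω = 2π·5.58/60 = 0.5843 rad/s, so T = P/ω = 9120 / 0.5843 = 15610 N·m.
For a solid shaft τ_max = 16T/(πd³), so d = (16T/(π τ_allow))^(1/3) = (16·15610/(π·8.91×10^7))^(1/3) = 0.09627 m.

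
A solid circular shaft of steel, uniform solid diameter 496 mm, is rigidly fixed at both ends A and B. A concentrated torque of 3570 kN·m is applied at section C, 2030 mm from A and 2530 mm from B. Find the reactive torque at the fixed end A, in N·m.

With uniform GJ and both ends fixed, compatibility θ_AC = θ_CB gives T_A·a = T_B·b, together with T_A + T_B = T₀.
T_A = T₀·b/(a+b) = 3.570e6·2530/4560 = 1.981e6 N·m; T_B = 1.589e6 N·m.

1.98e6 N·m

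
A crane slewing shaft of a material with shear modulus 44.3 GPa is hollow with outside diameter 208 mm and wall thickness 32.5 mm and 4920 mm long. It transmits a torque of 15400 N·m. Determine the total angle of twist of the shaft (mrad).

12.0 mrad

J = π(d_o⁴ − d_i⁴)/32 = π(0.208⁴ − 0.143⁴)/32 = 1.427×10^-4 m⁴.
θ = T·L/(G·J) = 15400 × 4.92 / (44.3×10⁹ × 1.427×10^-4) = 0.01198 rad.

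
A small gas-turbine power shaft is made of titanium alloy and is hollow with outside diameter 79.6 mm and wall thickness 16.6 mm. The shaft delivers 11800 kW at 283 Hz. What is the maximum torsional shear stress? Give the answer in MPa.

75.8 MPa

ω = 2π·283 = 1778 rad/s, so T = P/ω = 11800×10³ / 1778 = 6636 N·m.
J = π(d_o⁴ − d_i⁴)/32 = π(0.0796⁴ − 0.0464⁴)/32 = 3.486×10^-6 m⁴.
τ_max = T·r/J = 6636 × 0.0398 / 3.486×10^-6 = 7.576×10^7 Pa.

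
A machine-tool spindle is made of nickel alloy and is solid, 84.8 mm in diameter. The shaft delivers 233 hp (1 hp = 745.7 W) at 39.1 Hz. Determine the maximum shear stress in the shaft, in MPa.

5.91 MPa

ω = 2π·39.1 = 245.7 rad/s, so T = P/ω = 233×745.7 / 245.7 = 707.2 N·m.
J = πd⁴/32 = π(0.0848)⁴/32 = 5.077×10^-6 m⁴.
τ_max = T·r/J = 707.2 × 0.0424 / 5.077×10^-6 = 5.907×10^6 Pa.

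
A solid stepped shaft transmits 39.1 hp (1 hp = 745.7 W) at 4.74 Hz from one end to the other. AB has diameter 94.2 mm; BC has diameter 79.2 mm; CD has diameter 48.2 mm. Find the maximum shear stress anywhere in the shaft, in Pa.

4.45e7 Pa

ω = 2π·4.74 = 29.78 rad/s, so T = P/ω = 39.1×745.7 / 29.78 = 979.0 N·m.
Under the same torque, τ_max = 16T/(πd³) is largest where d is smallest — segment CD (d = 48.2 mm).
τ_max = 16·979.0/(π·(0.0482)³) = 4.453×10^7 Pa.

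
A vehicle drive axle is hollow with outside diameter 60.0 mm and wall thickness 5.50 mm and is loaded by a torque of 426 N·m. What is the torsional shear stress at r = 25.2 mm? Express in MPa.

15.2 MPa

J = π(d_o⁴ − d_i⁴)/32 = π(0.0600⁴ − 0.0490⁴)/32 = 7.064×10^-7 m⁴.
Shear stress varies linearly with radius: τ = T·r/J = 426.0 × 0.0252 / 7.064×10^-7 = 1.520×10^7 Pa.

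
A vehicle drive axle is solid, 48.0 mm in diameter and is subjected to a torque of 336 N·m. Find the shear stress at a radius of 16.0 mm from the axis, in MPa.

10.3 MPa

J = πd⁴/32 = π(0.0480)⁴/32 = 5.212×10^-7 m⁴.
Shear stress varies linearly with radius: τ = T·r/J = 336.0 × 0.0160 / 5.212×10^-7 = 1.032×10^7 Pa.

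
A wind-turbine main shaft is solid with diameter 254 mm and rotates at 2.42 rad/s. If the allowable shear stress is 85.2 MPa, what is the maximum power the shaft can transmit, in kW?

J = πd⁴/32 = π(0.254)⁴/32 = 4.086×10^-4 m⁴.
T_max = τ_allow·J/r = 8.52×10^7 × 4.086×10^-4 / 0.127 = 274100 N·m.
ω = 2.42 rad/s, so P_max = T_max·ω = 6.634×10^5 W.

663 kW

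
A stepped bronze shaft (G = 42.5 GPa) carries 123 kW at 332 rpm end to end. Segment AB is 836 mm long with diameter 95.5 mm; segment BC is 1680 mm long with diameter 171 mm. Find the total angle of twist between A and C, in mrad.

10.2 mrad

ω = 2π·332/60 = 34.77 rad/s, so T = P/ω = 123×10³ / 34.77 = 3538 N·m.
J_AB = π(0.0955)⁴/32 = 8.17×10^-6 m⁴; J_BC = π(0.171)⁴/32 = 8.39×10^-5 m⁴.
θ = (T/G)·Σ L_i/J_i = (3538/42.5×10⁹)·(0.836/8.17×10^-6 + 1.68/8.39×10^-5) = 0.01019 rad.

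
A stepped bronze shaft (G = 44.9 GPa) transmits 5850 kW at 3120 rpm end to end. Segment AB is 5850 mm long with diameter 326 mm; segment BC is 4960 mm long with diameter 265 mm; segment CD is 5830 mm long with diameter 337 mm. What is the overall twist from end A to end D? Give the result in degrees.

0.460°

ω = 2π·3120/60 = 326.7 rad/s, so T = P/ω = 5850×10³ / 326.7 = 17900 N·m.
J_AB = π(0.326)⁴/32 = 1.11×10^-3 m⁴; J_BC = π(0.265)⁴/32 = 4.84×10^-4 m⁴; J_CD = π(0.337)⁴/32 = 1.27×10^-3 m⁴.
θ = (T/G)·Σ L_i/J_i = (17900/44.9×10⁹)·(5.85/1.11×10^-3 + 4.96/4.84×10^-4 + 5.83/1.27×10^-3) = 8.025×10^-3 rad.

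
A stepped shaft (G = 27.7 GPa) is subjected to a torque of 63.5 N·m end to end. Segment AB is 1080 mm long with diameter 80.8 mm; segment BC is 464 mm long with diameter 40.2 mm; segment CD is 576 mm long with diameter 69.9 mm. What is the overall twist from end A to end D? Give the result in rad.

0.00530 rad

J_AB = π(0.0808)⁴/32 = 4.18×10^-6 m⁴; J_BC = π(0.0402)⁴/32 = 2.56×10^-7 m⁴; J_CD = π(0.0699)⁴/32 = 2.34×10^-6 m⁴.
θ = (T/G)·Σ L_i/J_i = (63.50/27.7×10⁹)·(1.08/4.18×10^-6 + 0.464/2.56×10^-7 + 0.576/2.34×10^-6) = 5.304×10^-3 rad.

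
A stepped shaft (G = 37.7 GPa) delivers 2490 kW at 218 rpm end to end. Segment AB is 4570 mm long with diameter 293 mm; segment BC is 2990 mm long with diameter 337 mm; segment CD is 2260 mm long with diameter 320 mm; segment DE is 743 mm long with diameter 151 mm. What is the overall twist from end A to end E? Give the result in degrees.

4.22°

ω = 2π·218/60 = 22.83 rad/s, so T = P/ω = 2490×10³ / 22.83 = 109100 N·m.
J_AB = π(0.293)⁴/32 = 7.24×10^-4 m⁴; J_BC = π(0.337)⁴/32 = 1.27×10^-3 m⁴; J_CD = π(0.320)⁴/32 = 1.03×10^-3 m⁴; J_DE = π(0.151)⁴/32 = 5.10×10^-5 m⁴.
θ = (T/G)·Σ L_i/J_i = (109100/37.7×10⁹)·(4.57/7.24×10^-4 + 2.99/1.27×10^-3 + 2.26/1.03×10^-3 + 0.743/5.10×10^-5) = 0.07357 rad.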